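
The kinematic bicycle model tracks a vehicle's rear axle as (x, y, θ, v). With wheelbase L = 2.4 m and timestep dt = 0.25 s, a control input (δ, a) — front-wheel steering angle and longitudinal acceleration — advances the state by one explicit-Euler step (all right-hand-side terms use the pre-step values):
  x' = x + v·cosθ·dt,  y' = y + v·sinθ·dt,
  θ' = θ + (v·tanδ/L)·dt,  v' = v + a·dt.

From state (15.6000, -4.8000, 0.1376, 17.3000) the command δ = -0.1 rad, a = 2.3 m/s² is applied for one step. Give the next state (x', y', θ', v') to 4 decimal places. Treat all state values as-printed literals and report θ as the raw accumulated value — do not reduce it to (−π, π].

x' = 15.6000 + 17.3000·cos(0.1376)·0.25 = 19.8841
y' = -4.8000 + 17.3000·sin(0.1376)·0.25 = -4.2068
θ' = 0.1376 + (17.3000/2.4)·tan(-0.1)·0.25 = -0.0432
v' = 17.3000 + 2.3000·0.25 = 17.8750

(19.8841, -4.2068, -0.0432, 17.8750)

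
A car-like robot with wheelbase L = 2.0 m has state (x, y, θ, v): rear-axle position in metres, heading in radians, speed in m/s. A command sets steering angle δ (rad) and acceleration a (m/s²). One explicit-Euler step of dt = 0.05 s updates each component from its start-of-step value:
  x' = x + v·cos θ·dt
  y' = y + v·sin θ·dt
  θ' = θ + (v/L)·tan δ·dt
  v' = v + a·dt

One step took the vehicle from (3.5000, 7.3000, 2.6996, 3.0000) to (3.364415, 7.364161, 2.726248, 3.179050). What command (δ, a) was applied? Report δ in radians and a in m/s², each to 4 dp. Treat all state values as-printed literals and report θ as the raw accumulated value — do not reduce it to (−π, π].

δ = 0.3414, a = 3.5810

a = (v'−v)/dt = (0.179050)/0.05 = 3.5810
Δθ = θ'−θ = 0.026648;  (v·dt/L) = 3.0000·0.05/2.0 = 0.075000
tan δ = Δθ·L/(v·dt) = 0.355307  →  δ = 0.3414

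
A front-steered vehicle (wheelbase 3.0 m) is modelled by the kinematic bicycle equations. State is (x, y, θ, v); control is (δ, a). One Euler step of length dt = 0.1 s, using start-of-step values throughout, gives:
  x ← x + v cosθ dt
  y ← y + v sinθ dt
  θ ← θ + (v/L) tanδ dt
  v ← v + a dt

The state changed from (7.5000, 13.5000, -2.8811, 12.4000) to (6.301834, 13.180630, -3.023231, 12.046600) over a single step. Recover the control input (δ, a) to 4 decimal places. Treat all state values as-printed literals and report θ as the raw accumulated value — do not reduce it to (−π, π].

δ = -0.3312, a = -3.5340

a = (v'−v)/dt = (-0.353400)/0.1 = -3.5340
Δθ = θ'−θ = -0.142131;  (v·dt/L) = 12.4000·0.1/3.0 = 0.413333
tan δ = Δθ·L/(v·dt) = -0.343865  →  δ = -0.3312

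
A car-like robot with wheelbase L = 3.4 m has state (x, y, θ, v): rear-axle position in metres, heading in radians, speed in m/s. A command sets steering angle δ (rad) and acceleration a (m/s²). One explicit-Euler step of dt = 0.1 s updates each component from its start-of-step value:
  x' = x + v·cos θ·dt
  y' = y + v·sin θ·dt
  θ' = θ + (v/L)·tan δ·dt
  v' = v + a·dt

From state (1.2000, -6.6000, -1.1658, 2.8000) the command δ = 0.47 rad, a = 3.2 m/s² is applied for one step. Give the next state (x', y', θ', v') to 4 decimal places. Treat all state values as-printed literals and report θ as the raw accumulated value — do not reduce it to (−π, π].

x' = 1.2000 + 2.8000·cos(-1.1658)·0.1 = 1.3103
y' = -6.6000 + 2.8000·sin(-1.1658)·0.1 = -6.8573
θ' = -1.1658 + (2.8000/3.4)·tan(0.47)·0.1 = -1.1240
v' = 2.8000 + 3.2000·0.1 = 3.1200

(1.3103, -6.8573, -1.1240, 3.1200)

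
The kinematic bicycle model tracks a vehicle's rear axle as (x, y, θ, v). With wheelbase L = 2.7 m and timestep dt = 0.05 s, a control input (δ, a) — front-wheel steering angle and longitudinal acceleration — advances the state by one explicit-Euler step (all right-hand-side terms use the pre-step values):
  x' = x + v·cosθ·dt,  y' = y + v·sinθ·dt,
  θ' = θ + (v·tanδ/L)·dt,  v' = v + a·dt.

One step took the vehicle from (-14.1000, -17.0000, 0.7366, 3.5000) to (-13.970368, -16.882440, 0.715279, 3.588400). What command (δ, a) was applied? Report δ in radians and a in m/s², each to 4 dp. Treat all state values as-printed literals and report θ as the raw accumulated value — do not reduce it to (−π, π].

δ = -0.3178, a = 1.7680

a = (v'−v)/dt = (0.088400)/0.05 = 1.7680
Δθ = θ'−θ = -0.021321;  (v·dt/L) = 3.5000·0.05/2.7 = 0.064815
tan δ = Δθ·L/(v·dt) = -0.328953  →  δ = -0.3178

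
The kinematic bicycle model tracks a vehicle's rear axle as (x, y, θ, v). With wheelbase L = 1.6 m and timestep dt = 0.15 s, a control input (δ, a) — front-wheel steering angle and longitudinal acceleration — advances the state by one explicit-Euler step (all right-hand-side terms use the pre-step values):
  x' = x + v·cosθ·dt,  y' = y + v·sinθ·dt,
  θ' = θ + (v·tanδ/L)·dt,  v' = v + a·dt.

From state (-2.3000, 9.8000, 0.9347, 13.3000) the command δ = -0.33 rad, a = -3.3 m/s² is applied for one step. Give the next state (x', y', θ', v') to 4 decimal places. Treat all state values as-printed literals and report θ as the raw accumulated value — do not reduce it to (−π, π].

(-1.1149, 11.4048, 0.5076, 12.8050)

x' = -2.3000 + 13.3000·cos(0.9347)·0.15 = -1.1149
y' = 9.8000 + 13.3000·sin(0.9347)·0.15 = 11.4048
θ' = 0.9347 + (13.3000/1.6)·tan(-0.33)·0.15 = 0.5076
v' = 13.3000 − 3.3000·0.15 = 12.8050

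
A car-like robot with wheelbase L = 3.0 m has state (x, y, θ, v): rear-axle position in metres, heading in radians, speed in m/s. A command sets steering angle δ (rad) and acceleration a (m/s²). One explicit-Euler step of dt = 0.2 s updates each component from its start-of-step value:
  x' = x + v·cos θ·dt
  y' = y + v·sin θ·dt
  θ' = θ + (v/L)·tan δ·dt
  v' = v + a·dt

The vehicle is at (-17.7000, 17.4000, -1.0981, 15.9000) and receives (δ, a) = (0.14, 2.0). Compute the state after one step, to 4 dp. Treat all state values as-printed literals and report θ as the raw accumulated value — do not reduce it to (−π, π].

x' = -17.7000 + 15.9000·cos(-1.0981)·0.2 = -16.2522
y' = 17.4000 + 15.9000·sin(-1.0981)·0.2 = 14.5687
θ' = -1.0981 + (15.9000/3.0)·tan(0.14)·0.2 = -0.9487
v' = 15.9000 + 2.0000·0.2 = 16.3000

(-16.2522, 14.5687, -0.9487, 16.3000)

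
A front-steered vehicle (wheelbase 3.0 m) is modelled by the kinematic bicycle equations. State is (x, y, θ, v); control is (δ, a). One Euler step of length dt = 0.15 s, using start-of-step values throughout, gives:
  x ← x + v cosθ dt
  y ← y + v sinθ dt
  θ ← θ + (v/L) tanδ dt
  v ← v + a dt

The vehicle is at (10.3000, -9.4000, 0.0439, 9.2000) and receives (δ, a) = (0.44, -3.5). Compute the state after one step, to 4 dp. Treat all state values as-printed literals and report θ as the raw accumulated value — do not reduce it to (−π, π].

(11.6787, -9.3394, 0.2605, 8.6750)

x' = 10.3000 + 9.2000·cos(0.0439)·0.15 = 11.6787
y' = -9.4000 + 9.2000·sin(0.0439)·0.15 = -9.3394
θ' = 0.0439 + (9.2000/3.0)·tan(0.44)·0.15 = 0.2605
v' = 9.2000 − 3.5000·0.15 = 8.6750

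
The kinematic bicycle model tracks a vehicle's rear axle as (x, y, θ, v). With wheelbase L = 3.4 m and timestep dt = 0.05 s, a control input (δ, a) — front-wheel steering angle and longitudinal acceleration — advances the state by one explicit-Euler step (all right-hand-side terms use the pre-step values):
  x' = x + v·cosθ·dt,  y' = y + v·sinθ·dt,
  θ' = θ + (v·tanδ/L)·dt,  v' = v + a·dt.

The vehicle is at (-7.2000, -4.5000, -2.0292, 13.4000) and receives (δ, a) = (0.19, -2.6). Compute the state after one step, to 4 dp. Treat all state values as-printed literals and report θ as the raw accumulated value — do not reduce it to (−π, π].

x' = -7.2000 + 13.4000·cos(-2.0292)·0.05 = -7.4965
y' = -4.5000 + 13.4000·sin(-2.0292)·0.05 = -5.1008
θ' = -2.0292 + (13.4000/3.4)·tan(0.19)·0.05 = -1.9913
v' = 13.4000 − 2.6000·0.05 = 13.2700

(-7.4965, -5.1008, -1.9913, 13.2700)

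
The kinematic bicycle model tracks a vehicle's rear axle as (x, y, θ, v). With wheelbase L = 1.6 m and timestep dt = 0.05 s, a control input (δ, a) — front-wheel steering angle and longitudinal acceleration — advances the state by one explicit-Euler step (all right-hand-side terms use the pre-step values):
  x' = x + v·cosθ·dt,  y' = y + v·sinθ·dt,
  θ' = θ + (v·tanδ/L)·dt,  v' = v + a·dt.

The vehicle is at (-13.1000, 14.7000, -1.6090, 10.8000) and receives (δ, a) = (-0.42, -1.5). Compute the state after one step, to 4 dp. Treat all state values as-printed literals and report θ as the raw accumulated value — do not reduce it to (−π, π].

x' = -13.1000 + 10.8000·cos(-1.6090)·0.05 = -13.1206
y' = 14.7000 + 10.8000·sin(-1.6090)·0.05 = 14.1604
θ' = -1.6090 + (10.8000/1.6)·tan(-0.42)·0.05 = -1.7597
v' = 10.8000 − 1.5000·0.05 = 10.7250

(-13.1206, 14.1604, -1.7597, 10.7250)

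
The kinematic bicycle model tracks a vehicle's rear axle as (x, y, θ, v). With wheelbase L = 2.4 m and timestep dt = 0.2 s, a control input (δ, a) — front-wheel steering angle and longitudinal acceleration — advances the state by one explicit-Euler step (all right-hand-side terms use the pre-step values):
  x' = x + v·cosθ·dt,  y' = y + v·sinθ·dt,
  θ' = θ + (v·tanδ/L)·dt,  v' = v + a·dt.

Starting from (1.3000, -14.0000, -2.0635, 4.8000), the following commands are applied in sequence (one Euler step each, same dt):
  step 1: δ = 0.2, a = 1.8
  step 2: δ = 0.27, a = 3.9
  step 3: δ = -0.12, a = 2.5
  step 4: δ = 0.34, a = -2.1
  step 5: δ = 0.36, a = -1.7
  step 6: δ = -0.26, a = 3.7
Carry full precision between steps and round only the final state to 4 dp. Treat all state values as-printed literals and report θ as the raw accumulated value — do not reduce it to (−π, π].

(-0.5189, -20.4618, -1.6703, 6.4200)

after step 1 (δ=0.2, a=1.8): (0.845911, -14.845815, -1.982416, 5.160000)
after step 2 (δ=0.27, a=3.9): (0.433013, -15.791616, -1.863410, 5.940000)
after step 3 (δ=-0.12, a=2.5): (0.090328, -16.929118, -1.923097, 6.440000)
after step 4 (δ=0.34, a=-2.1): (-0.354107, -18.138011, -1.733258, 6.020000)
after step 5 (δ=0.36, a=-1.7): (-0.548851, -19.326157, -1.544429, 5.680000)
after step 6 (δ=-0.26, a=3.7): (-0.518901, -20.461762, -1.670346, 6.420000)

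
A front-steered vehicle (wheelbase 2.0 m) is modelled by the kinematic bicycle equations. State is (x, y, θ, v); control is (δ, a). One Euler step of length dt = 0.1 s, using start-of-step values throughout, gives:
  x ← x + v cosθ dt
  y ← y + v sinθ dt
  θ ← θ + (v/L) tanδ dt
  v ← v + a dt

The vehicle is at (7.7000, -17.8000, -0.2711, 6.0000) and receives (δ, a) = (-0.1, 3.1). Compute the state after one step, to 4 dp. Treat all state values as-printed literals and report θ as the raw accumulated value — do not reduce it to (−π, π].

x' = 7.7000 + 6.0000·cos(-0.2711)·0.1 = 8.2781
y' = -17.8000 + 6.0000·sin(-0.2711)·0.1 = -17.9607
θ' = -0.2711 + (6.0000/2.0)·tan(-0.1)·0.1 = -0.3012
v' = 6.0000 + 3.1000·0.1 = 6.3100

(8.2781, -17.9607, -0.3012, 6.3100)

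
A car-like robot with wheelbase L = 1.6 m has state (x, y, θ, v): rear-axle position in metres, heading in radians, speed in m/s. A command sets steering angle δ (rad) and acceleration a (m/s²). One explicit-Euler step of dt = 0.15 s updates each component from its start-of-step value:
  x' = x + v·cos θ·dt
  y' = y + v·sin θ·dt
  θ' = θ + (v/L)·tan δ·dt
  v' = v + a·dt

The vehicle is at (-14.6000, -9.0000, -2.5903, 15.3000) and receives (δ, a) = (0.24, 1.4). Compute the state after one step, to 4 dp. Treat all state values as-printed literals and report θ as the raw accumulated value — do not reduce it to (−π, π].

(-16.5550, -10.2021, -2.2393, 15.5100)

x' = -14.6000 + 15.3000·cos(-2.5903)·0.15 = -16.5550
y' = -9.0000 + 15.3000·sin(-2.5903)·0.15 = -10.2021
θ' = -2.5903 + (15.3000/1.6)·tan(0.24)·0.15 = -2.2393
v' = 15.3000 + 1.4000·0.15 = 15.5100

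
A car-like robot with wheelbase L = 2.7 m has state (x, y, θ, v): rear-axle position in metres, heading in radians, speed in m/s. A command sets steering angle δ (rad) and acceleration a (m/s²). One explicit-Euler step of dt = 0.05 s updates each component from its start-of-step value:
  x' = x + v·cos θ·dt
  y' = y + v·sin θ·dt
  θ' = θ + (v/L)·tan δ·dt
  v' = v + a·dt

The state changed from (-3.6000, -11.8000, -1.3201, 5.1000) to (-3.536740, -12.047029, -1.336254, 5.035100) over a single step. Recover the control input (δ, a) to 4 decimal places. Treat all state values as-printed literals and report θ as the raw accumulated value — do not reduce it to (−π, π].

a = (v'−v)/dt = (-0.064900)/0.05 = -1.2980
Δθ = θ'−θ = -0.016154;  (v·dt/L) = 5.1000·0.05/2.7 = 0.094444
tan δ = Δθ·L/(v·dt) = -0.171042  →  δ = -0.1694

δ = -0.1694, a = -1.2980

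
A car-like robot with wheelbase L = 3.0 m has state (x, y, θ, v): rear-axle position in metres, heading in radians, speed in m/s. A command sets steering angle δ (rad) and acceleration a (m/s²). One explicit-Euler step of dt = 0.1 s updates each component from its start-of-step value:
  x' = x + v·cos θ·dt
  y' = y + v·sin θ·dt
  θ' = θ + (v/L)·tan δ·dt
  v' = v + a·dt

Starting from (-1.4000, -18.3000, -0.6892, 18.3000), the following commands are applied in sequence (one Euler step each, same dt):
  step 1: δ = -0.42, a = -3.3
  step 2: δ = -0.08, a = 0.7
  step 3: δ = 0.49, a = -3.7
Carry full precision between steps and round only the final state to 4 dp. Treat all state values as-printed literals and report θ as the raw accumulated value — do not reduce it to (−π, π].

(2.0006, -22.4648, -0.6889, 17.6700)

after step 1 (δ=-0.42, a=-3.3): (0.012312, -19.463734, -0.961609, 17.970000)
after step 2 (δ=-0.08, a=0.7): (1.040557, -20.937477, -1.009632, 18.040000)
after step 3 (δ=0.49, a=-3.7): (2.000596, -22.464809, -0.688888, 17.670000)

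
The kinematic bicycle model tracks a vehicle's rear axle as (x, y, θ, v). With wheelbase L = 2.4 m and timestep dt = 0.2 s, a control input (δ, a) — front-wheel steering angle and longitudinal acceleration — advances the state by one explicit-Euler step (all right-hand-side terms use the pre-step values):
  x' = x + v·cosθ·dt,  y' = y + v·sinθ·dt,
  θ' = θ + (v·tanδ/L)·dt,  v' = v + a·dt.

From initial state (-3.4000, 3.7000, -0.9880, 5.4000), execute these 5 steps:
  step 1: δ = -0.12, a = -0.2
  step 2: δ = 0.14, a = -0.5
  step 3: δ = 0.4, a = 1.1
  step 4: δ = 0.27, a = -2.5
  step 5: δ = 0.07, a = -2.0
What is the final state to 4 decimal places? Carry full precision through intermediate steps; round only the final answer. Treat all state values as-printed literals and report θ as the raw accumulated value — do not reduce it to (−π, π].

(-0.1280, -0.3990, -0.6385, 4.5800)

after step 1 (δ=-0.12, a=-0.2): (-2.805610, 2.798279, -1.042261, 5.360000)
after step 2 (δ=0.14, a=-0.5): (-2.265034, 1.872557, -0.979316, 5.260000)
after step 3 (δ=0.4, a=1.1): (-1.678448, 0.999275, -0.793991, 5.480000)
after step 4 (δ=0.27, a=-2.5): (-0.910147, 0.217655, -0.667605, 4.980000)
after step 5 (δ=0.07, a=-2.0): (-0.127982, -0.398975, -0.638507, 4.580000)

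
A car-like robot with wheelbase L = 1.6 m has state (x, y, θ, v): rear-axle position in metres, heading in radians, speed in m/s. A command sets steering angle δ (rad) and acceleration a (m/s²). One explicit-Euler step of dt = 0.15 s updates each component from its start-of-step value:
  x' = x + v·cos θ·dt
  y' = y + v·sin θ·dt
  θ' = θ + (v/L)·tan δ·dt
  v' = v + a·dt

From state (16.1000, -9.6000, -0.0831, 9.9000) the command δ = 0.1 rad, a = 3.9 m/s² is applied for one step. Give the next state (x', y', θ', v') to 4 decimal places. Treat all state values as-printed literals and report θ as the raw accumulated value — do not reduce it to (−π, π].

x' = 16.1000 + 9.9000·cos(-0.0831)·0.15 = 17.5799
y' = -9.6000 + 9.9000·sin(-0.0831)·0.15 = -9.7233
θ' = -0.0831 + (9.9000/1.6)·tan(0.1)·0.15 = 0.0100
v' = 9.9000 + 3.9000·0.15 = 10.4850

(17.5799, -9.7233, 0.0100, 10.4850)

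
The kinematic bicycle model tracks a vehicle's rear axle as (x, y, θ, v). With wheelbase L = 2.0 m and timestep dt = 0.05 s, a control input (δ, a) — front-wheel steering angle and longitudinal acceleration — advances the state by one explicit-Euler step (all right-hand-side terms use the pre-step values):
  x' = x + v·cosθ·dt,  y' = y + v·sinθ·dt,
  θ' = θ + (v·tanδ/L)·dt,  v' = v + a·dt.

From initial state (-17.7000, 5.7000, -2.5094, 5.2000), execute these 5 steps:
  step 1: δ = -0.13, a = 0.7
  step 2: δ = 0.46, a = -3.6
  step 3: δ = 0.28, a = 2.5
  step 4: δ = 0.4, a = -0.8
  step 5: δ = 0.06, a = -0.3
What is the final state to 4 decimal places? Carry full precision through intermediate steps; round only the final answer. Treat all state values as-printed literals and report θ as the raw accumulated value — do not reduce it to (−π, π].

after step 1 (δ=-0.13, a=0.7): (-17.909751, 5.546362, -2.526396, 5.235000)
after step 2 (δ=0.46, a=-3.6): (-18.123512, 5.395301, -2.461554, 5.055000)
after step 3 (δ=0.28, a=2.5): (-18.320037, 5.236366, -2.425214, 5.180000)
after step 4 (δ=0.4, a=-0.8): (-18.515372, 5.066292, -2.370463, 5.140000)
after step 5 (δ=0.06, a=-0.3): (-18.699673, 4.887177, -2.362743, 5.125000)

(-18.6997, 4.8872, -2.3627, 5.1250)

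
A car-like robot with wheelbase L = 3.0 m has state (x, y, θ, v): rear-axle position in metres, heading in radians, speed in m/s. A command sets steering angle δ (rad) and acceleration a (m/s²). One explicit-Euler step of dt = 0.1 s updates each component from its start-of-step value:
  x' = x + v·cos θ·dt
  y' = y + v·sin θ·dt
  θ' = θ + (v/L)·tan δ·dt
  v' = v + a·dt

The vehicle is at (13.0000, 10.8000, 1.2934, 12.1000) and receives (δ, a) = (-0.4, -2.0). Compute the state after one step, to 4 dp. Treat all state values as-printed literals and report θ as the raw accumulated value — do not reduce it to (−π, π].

(13.3314, 11.9637, 1.1229, 11.9000)

x' = 13.0000 + 12.1000·cos(1.2934)·0.1 = 13.3314
y' = 10.8000 + 12.1000·sin(1.2934)·0.1 = 11.9637
θ' = 1.2934 + (12.1000/3.0)·tan(-0.4)·0.1 = 1.1229
v' = 12.1000 − 2.0000·0.1 = 11.9000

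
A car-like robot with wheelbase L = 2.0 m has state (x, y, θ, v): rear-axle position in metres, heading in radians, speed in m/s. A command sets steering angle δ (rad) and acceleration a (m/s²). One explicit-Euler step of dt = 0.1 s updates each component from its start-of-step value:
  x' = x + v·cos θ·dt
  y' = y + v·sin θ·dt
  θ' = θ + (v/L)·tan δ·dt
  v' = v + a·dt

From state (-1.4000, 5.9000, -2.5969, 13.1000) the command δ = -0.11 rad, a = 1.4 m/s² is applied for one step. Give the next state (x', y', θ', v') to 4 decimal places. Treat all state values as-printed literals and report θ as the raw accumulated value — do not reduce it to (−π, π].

(-2.5204, 5.2212, -2.6692, 13.2400)

x' = -1.4000 + 13.1000·cos(-2.5969)·0.1 = -2.5204
y' = 5.9000 + 13.1000·sin(-2.5969)·0.1 = 5.2212
θ' = -2.5969 + (13.1000/2.0)·tan(-0.11)·0.1 = -2.6692
v' = 13.1000 + 1.4000·0.1 = 13.2400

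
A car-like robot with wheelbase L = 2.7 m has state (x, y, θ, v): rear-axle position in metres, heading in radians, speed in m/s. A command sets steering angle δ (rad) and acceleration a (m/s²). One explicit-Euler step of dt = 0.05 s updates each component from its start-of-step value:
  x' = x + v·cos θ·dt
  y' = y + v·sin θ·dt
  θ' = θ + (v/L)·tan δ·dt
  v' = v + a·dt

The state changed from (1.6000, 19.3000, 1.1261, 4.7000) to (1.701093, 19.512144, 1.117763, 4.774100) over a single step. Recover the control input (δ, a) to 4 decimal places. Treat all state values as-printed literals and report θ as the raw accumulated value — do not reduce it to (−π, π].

δ = -0.0955, a = 1.4820

a = (v'−v)/dt = (0.074100)/0.05 = 1.4820
Δθ = θ'−θ = -0.008337;  (v·dt/L) = 4.7000·0.05/2.7 = 0.087037
tan δ = Δθ·L/(v·dt) = -0.095787  →  δ = -0.0955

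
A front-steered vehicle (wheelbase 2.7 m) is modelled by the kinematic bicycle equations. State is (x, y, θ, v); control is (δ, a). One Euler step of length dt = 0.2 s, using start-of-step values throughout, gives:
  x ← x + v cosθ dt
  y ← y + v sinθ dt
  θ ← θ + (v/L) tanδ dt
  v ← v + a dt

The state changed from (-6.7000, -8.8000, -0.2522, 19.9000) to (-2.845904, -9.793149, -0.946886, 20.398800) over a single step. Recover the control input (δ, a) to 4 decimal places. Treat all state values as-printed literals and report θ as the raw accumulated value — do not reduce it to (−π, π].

a = (v'−v)/dt = (0.498800)/0.2 = 2.4940
Δθ = θ'−θ = -0.694686;  (v·dt/L) = 19.9000·0.2/2.7 = 1.474074
tan δ = Δθ·L/(v·dt) = -0.471269  →  δ = -0.4404

δ = -0.4404, a = 2.4940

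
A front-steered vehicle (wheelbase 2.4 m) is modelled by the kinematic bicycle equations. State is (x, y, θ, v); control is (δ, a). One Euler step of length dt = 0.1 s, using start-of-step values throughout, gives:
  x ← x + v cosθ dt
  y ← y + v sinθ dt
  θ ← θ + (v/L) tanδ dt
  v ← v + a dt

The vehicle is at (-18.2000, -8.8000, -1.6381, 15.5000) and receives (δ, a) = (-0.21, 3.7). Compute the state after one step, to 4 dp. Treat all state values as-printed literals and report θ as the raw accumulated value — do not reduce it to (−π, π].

(-18.3042, -10.3465, -1.7758, 15.8700)

x' = -18.2000 + 15.5000·cos(-1.6381)·0.1 = -18.3042
y' = -8.8000 + 15.5000·sin(-1.6381)·0.1 = -10.3465
θ' = -1.6381 + (15.5000/2.4)·tan(-0.21)·0.1 = -1.7758
v' = 15.5000 + 3.7000·0.1 = 15.8700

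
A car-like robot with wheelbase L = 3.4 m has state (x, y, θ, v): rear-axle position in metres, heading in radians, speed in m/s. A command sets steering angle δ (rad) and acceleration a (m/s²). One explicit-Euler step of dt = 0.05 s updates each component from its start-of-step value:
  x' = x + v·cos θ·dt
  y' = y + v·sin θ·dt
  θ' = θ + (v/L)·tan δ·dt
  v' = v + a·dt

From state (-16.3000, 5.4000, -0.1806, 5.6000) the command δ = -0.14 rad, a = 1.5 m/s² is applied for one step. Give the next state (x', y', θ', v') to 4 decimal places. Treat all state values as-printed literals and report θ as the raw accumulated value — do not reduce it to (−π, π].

x' = -16.3000 + 5.6000·cos(-0.1806)·0.05 = -16.0246
y' = 5.4000 + 5.6000·sin(-0.1806)·0.05 = 5.3497
θ' = -0.1806 + (5.6000/3.4)·tan(-0.14)·0.05 = -0.1922
v' = 5.6000 + 1.5000·0.05 = 5.6750

(-16.0246, 5.3497, -0.1922, 5.6750)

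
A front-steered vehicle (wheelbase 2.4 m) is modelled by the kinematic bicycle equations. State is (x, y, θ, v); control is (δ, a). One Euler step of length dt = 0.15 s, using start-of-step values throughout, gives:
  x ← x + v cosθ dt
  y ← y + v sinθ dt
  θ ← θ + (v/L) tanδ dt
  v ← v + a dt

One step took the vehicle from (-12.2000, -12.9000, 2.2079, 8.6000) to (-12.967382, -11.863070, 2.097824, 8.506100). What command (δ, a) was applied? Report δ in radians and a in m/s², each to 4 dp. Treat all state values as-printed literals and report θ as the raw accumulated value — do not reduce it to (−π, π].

a = (v'−v)/dt = (-0.093900)/0.15 = -0.6260
Δθ = θ'−θ = -0.110076;  (v·dt/L) = 8.6000·0.15/2.4 = 0.537500
tan δ = Δθ·L/(v·dt) = -0.204793  →  δ = -0.2020

δ = -0.2020, a = -0.6260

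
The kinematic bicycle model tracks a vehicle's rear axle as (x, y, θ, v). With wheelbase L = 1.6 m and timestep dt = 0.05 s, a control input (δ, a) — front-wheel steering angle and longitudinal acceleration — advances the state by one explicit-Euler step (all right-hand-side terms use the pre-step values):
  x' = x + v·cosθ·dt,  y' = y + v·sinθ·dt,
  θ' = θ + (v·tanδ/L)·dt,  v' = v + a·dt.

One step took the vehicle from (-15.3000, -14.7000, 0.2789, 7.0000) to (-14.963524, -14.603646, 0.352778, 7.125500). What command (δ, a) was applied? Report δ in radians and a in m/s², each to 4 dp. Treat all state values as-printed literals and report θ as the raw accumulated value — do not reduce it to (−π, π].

a = (v'−v)/dt = (0.125500)/0.05 = 2.5100
Δθ = θ'−θ = 0.073878;  (v·dt/L) = 7.0000·0.05/1.6 = 0.218750
tan δ = Δθ·L/(v·dt) = 0.337728  →  δ = 0.3257

δ = 0.3257, a = 2.5100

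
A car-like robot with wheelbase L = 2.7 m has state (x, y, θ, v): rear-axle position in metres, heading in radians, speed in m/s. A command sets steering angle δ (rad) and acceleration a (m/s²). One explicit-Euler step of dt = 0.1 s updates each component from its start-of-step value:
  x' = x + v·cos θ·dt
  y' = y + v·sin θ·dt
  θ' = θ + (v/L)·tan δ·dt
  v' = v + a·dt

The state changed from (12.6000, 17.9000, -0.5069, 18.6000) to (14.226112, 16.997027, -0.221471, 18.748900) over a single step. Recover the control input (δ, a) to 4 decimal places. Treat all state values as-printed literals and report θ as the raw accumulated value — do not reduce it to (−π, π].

δ = 0.3928, a = 1.4890

a = (v'−v)/dt = (0.148900)/0.1 = 1.4890
Δθ = θ'−θ = 0.285429;  (v·dt/L) = 18.6000·0.1/2.7 = 0.688889
tan δ = Δθ·L/(v·dt) = 0.414332  →  δ = 0.3928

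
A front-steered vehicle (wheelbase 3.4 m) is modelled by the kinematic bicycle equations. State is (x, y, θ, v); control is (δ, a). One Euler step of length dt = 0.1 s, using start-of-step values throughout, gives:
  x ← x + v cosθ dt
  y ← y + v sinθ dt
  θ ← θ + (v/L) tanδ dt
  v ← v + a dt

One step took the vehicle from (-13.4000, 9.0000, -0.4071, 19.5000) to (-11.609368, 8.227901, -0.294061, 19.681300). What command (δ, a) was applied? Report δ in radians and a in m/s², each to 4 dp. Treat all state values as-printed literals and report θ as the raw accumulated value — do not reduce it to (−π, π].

δ = 0.1946, a = 1.8130

a = (v'−v)/dt = (0.181300)/0.1 = 1.8130
Δθ = θ'−θ = 0.113039;  (v·dt/L) = 19.5000·0.1/3.4 = 0.573529
tan δ = Δθ·L/(v·dt) = 0.197094  →  δ = 0.1946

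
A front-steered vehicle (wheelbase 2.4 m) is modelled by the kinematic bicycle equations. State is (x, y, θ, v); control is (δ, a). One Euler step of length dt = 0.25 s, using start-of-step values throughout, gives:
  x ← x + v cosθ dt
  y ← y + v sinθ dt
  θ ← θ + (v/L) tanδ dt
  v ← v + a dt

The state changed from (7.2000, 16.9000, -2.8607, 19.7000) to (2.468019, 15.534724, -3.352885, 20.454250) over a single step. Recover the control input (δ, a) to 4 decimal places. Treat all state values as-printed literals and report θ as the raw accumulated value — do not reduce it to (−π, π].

a = (v'−v)/dt = (0.754250)/0.25 = 3.0170
Δθ = θ'−θ = -0.492185;  (v·dt/L) = 19.7000·0.25/2.4 = 2.052083
tan δ = Δθ·L/(v·dt) = -0.239846  →  δ = -0.2354

δ = -0.2354, a = 3.0170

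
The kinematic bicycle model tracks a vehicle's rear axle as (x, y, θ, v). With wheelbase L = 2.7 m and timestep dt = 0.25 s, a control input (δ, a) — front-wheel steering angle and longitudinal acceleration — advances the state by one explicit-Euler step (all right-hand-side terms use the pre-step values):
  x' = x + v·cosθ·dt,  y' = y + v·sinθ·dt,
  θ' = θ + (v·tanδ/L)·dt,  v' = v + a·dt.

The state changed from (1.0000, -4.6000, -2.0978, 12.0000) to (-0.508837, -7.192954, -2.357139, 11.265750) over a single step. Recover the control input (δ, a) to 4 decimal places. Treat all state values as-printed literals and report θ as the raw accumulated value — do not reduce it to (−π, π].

a = (v'−v)/dt = (-0.734250)/0.25 = -2.9370
Δθ = θ'−θ = -0.259339;  (v·dt/L) = 12.0000·0.25/2.7 = 1.111111
tan δ = Δθ·L/(v·dt) = -0.233405  →  δ = -0.2293

δ = -0.2293, a = -2.9370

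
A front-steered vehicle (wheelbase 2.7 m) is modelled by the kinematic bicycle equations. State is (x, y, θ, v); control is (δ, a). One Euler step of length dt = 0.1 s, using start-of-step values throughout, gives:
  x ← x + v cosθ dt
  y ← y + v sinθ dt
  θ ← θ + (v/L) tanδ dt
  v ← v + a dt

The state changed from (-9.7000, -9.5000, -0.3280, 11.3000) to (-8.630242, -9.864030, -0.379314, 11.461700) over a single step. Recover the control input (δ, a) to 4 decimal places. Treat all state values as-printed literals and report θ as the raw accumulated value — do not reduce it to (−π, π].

δ = -0.1220, a = 1.6170

a = (v'−v)/dt = (0.161700)/0.1 = 1.6170
Δθ = θ'−θ = -0.051314;  (v·dt/L) = 11.3000·0.1/2.7 = 0.418519
tan δ = Δθ·L/(v·dt) = -0.122609  →  δ = -0.1220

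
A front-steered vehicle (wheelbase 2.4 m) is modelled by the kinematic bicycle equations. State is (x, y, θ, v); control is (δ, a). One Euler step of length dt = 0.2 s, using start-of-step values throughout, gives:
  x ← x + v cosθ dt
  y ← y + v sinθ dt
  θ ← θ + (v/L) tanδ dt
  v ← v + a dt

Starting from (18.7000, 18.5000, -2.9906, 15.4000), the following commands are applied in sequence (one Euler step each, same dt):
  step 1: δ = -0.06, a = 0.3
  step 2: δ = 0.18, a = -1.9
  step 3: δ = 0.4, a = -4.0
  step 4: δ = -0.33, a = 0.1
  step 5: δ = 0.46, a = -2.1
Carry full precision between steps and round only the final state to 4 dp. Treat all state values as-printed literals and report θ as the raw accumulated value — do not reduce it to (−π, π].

after step 1 (δ=-0.06, a=0.3): (15.655043, 18.036708, -3.067693, 15.460000)
after step 2 (δ=0.18, a=-1.9): (12.571483, 17.808416, -2.833255, 15.080000)
after step 3 (δ=0.4, a=-4.0): (9.697719, 16.893136, -2.301945, 14.280000)
after step 4 (δ=-0.33, a=0.1): (7.790696, 14.767107, -2.709550, 14.300000)
after step 5 (δ=0.46, a=-2.1): (5.193495, 13.569548, -2.119140, 13.880000)

(5.1935, 13.5695, -2.1191, 13.8800)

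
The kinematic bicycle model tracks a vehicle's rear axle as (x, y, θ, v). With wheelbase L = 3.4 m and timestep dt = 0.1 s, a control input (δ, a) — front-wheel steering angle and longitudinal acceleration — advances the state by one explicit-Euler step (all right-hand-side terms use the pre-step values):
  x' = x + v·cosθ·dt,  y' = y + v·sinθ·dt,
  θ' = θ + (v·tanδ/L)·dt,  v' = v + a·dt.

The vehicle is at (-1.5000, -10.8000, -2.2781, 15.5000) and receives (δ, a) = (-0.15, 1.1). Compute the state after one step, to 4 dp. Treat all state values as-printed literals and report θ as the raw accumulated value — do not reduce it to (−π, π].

(-2.5072, -11.9782, -2.3470, 15.6100)

x' = -1.5000 + 15.5000·cos(-2.2781)·0.1 = -2.5072
y' = -10.8000 + 15.5000·sin(-2.2781)·0.1 = -11.9782
θ' = -2.2781 + (15.5000/3.4)·tan(-0.15)·0.1 = -2.3470
v' = 15.5000 + 1.1000·0.1 = 15.6100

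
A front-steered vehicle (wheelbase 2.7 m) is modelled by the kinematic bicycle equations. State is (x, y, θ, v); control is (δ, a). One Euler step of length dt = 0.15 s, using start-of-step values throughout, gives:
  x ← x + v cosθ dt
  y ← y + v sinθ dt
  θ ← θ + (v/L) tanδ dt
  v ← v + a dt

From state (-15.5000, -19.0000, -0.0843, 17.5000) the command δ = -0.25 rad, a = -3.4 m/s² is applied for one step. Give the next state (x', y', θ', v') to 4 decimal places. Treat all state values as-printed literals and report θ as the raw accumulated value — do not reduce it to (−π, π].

x' = -15.5000 + 17.5000·cos(-0.0843)·0.15 = -12.8843
y' = -19.0000 + 17.5000·sin(-0.0843)·0.15 = -19.2210
θ' = -0.0843 + (17.5000/2.7)·tan(-0.25)·0.15 = -0.3325
v' = 17.5000 − 3.4000·0.15 = 16.9900

(-12.8843, -19.2210, -0.3325, 16.9900)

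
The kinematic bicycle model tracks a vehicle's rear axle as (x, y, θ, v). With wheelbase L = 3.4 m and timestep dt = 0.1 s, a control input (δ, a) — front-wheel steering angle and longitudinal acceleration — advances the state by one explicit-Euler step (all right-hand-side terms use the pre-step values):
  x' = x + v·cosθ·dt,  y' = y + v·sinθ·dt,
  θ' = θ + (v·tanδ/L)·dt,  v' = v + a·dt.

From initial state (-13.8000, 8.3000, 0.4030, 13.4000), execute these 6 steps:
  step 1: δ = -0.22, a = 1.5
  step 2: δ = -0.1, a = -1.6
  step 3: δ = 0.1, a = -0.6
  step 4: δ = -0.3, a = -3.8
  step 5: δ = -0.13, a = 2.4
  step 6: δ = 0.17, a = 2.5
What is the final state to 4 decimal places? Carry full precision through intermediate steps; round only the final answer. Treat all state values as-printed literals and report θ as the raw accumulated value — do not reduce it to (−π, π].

(-6.1462, 10.4577, 0.2099, 13.4400)

after step 1 (δ=-0.22, a=1.5): (-12.567349, 8.825521, 0.314868, 13.550000)
after step 2 (δ=-0.1, a=-1.6): (-11.278965, 9.245152, 0.274881, 13.390000)
after step 3 (δ=0.1, a=-0.6): (-9.990234, 9.608600, 0.314395, 13.330000)
after step 4 (δ=-0.3, a=-3.8): (-8.722573, 10.020819, 0.193117, 12.950000)
after step 5 (δ=-0.13, a=2.4): (-7.451646, 10.269355, 0.143322, 13.190000)
after step 6 (δ=0.17, a=2.5): (-6.146170, 10.457750, 0.209915, 13.440000)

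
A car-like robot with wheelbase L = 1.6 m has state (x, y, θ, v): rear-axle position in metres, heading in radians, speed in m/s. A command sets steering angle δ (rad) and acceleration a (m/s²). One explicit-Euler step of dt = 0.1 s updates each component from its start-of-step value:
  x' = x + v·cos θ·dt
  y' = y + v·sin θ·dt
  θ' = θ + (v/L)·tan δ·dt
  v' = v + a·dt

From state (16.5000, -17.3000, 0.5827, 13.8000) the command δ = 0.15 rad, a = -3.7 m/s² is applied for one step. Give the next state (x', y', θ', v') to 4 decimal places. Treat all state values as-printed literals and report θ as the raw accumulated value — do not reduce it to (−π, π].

x' = 16.5000 + 13.8000·cos(0.5827)·0.1 = 17.6523
y' = -17.3000 + 13.8000·sin(0.5827)·0.1 = -16.5406
θ' = 0.5827 + (13.8000/1.6)·tan(0.15)·0.1 = 0.7131
v' = 13.8000 − 3.7000·0.1 = 13.4300

(17.6523, -16.5406, 0.7131, 13.4300)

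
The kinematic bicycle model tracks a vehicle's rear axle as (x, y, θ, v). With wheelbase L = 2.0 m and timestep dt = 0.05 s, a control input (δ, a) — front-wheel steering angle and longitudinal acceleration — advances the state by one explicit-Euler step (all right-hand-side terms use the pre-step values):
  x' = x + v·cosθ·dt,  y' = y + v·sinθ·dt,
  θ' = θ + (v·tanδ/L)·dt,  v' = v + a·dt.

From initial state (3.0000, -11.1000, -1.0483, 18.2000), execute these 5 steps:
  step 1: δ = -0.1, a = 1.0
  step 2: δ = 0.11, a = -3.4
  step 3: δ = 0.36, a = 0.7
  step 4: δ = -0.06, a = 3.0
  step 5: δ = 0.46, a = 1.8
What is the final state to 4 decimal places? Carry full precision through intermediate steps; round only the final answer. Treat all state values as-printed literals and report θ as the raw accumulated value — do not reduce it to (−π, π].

(5.4767, -14.8906, -0.6744, 18.3550)

after step 1 (δ=-0.1, a=1.0): (3.454131, -11.888584, -1.093952, 18.250000)
after step 2 (δ=0.11, a=-3.4): (3.872948, -12.699293, -1.043561, 18.080000)
after step 3 (δ=0.36, a=0.7): (4.327792, -13.480531, -0.873427, 18.115000)
after step 4 (δ=-0.06, a=3.0): (4.909467, -14.174820, -0.900632, 18.265000)
after step 5 (δ=0.46, a=1.8): (5.476700, -14.890552, -0.674398, 18.355000)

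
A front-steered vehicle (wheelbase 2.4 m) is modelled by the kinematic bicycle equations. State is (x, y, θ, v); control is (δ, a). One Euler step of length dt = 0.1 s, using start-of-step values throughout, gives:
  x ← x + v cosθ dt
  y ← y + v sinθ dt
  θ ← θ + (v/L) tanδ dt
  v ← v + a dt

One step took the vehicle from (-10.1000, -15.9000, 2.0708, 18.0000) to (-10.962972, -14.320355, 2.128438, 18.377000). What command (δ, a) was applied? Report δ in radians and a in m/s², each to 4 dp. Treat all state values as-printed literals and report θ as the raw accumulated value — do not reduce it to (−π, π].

a = (v'−v)/dt = (0.377000)/0.1 = 3.7700
Δθ = θ'−θ = 0.057638;  (v·dt/L) = 18.0000·0.1/2.4 = 0.750000
tan δ = Δθ·L/(v·dt) = 0.076851  →  δ = 0.0767

δ = 0.0767, a = 3.7700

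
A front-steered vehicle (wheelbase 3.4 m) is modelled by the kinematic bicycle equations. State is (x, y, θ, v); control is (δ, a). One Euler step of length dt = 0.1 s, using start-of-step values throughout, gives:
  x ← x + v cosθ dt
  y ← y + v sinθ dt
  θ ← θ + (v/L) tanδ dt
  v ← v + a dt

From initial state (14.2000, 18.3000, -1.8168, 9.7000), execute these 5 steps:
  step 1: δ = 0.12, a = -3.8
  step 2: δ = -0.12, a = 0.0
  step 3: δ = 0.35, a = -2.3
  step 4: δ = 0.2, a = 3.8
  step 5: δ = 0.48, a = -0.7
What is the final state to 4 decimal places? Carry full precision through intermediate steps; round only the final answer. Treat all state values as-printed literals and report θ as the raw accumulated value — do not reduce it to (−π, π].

(13.3258, 13.7011, -1.5162, 9.4000)

after step 1 (δ=0.12, a=-3.8): (13.963776, 17.359203, -1.782399, 9.320000)
after step 2 (δ=-0.12, a=0.0): (13.768030, 16.447991, -1.815452, 9.320000)
after step 3 (δ=0.35, a=-2.3): (13.542279, 15.543746, -1.715392, 9.090000)
after step 4 (δ=0.2, a=3.8): (13.411299, 14.644232, -1.661196, 9.470000)
after step 5 (δ=0.48, a=-0.7): (13.325807, 13.701098, -1.516191, 9.400000)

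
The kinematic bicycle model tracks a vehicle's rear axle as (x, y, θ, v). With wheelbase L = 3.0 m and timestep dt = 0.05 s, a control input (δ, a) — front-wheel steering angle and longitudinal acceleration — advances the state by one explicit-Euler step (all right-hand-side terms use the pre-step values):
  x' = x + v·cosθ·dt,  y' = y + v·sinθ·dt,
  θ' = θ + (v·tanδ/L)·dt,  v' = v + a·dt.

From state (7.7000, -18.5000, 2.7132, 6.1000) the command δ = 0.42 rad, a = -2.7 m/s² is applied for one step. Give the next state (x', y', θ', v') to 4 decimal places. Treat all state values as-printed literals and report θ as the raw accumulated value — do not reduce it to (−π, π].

(7.4226, -18.3733, 2.7586, 5.9650)

x' = 7.7000 + 6.1000·cos(2.7132)·0.05 = 7.4226
y' = -18.5000 + 6.1000·sin(2.7132)·0.05 = -18.3733
θ' = 2.7132 + (6.1000/3.0)·tan(0.42)·0.05 = 2.7586
v' = 6.1000 − 2.7000·0.05 = 5.9650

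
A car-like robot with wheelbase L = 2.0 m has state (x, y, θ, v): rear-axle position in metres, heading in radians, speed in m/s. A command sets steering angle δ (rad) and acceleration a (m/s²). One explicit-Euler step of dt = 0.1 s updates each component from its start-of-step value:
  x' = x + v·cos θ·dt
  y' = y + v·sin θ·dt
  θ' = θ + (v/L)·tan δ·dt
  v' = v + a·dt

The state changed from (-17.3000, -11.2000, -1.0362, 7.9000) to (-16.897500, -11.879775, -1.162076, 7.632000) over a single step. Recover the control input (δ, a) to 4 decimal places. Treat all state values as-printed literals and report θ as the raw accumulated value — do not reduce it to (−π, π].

δ = -0.3085, a = -2.6800

a = (v'−v)/dt = (-0.268000)/0.1 = -2.6800
Δθ = θ'−θ = -0.125876;  (v·dt/L) = 7.9000·0.1/2.0 = 0.395000
tan δ = Δθ·L/(v·dt) = -0.318673  →  δ = -0.3085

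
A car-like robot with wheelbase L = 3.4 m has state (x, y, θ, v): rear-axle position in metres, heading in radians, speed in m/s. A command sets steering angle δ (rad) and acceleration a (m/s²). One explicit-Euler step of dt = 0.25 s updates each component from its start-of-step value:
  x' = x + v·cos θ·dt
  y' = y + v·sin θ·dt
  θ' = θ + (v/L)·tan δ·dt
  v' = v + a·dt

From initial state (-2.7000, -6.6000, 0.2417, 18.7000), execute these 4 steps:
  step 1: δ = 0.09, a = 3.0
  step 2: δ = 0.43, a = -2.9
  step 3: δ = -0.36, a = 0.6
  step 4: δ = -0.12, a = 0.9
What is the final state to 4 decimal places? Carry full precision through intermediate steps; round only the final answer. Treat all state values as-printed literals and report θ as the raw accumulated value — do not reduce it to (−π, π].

after step 1 (δ=0.09, a=3.0): (1.839109, -5.481022, 0.365785, 19.450000)
after step 2 (δ=0.43, a=-2.9): (6.379922, -3.741790, 1.021681, 18.725000)
after step 3 (δ=-0.36, a=0.6): (8.823221, 0.251253, 0.503435, 18.875000)
after step 4 (δ=-0.12, a=0.9): (12.956519, 2.527753, 0.336087, 19.100000)

(12.9565, 2.5278, 0.3361, 19.1000)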